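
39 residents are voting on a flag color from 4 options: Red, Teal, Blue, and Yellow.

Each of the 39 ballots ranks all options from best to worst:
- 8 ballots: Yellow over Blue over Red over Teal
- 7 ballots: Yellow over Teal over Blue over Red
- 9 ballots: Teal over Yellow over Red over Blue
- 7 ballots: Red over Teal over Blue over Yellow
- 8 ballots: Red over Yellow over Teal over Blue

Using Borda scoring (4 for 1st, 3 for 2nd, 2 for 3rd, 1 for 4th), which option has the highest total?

Yellow

Red: 8×2 + 7×1 + 9×2 + 7×4 + 8×4 = 101
Teal: 8×1 + 7×3 + 9×4 + 7×3 + 8×2 = 102
Blue: 8×3 + 7×2 + 9×1 + 7×2 + 8×1 = 69
Yellow: 8×4 + 7×4 + 9×3 + 7×1 + 8×3 = 118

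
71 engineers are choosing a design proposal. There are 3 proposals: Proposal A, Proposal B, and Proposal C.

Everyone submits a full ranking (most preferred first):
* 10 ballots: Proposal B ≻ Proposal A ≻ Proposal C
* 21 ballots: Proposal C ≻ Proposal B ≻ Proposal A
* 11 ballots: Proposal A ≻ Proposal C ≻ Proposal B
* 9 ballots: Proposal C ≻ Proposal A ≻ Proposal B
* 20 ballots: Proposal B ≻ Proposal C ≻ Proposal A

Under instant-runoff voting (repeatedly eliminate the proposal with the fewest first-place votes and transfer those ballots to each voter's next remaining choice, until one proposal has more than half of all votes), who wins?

Round 1: Proposal A 11, Proposal B 30, Proposal C 30. Proposal A eliminated.
Round 2: Proposal B 30, Proposal C 41. Proposal C has a majority (≥36).

Proposal C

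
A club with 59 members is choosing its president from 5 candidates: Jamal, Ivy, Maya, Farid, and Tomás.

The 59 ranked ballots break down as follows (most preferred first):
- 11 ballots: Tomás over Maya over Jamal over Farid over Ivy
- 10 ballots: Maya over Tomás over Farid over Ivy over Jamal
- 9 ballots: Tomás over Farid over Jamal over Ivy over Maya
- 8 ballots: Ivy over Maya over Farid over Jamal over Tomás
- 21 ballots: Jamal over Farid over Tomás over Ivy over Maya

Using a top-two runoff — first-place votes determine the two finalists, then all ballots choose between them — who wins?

Tomás

Round 1 first-place votes: Jamal 21, Ivy 8, Maya 10, Farid 0, Tomás 20. Jamal and Tomás advance.
Runoff: Jamal is ranked above Tomás on 29 ballots, Tomás above Jamal on 30.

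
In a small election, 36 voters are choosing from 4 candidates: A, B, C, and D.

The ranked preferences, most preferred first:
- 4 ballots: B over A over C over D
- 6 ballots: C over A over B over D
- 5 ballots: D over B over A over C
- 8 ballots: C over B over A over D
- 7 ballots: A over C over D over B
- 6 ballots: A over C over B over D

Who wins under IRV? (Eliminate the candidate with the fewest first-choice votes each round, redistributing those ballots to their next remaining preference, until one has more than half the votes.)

Round 1: A 13, B 4, C 14, D 5. B eliminated.
Round 2: A 17, C 14, D 5. D eliminated.
Round 3: A 22, C 14. A has a majority (≥19).

A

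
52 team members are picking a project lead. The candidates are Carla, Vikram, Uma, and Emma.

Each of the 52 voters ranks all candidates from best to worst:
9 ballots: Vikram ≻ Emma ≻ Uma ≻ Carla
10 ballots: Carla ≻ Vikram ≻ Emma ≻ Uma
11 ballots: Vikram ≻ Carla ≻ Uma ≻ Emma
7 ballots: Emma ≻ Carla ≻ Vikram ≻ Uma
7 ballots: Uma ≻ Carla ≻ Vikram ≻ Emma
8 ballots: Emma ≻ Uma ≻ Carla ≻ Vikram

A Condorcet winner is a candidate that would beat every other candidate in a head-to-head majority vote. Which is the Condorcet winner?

Carla

Carla vs Vikram: 32–20
Carla vs Uma: 28–24
Carla vs Emma: 28–24
Carla beats every other candidate.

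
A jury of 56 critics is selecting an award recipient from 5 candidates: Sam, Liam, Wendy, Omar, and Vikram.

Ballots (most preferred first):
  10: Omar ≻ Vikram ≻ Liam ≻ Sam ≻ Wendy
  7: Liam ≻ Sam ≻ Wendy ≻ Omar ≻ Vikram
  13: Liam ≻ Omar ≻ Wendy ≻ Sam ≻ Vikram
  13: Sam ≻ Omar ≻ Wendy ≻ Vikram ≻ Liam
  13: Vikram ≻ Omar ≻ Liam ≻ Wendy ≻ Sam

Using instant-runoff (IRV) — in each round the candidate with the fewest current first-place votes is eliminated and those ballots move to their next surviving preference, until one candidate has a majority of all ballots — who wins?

Vikram

Round 1: Sam 13, Liam 20, Wendy 0, Omar 10, Vikram 13. Wendy eliminated.
Round 2: Sam 13, Liam 20, Omar 10, Vikram 13. Omar eliminated.
Round 3: Sam 13, Liam 20, Vikram 23. Sam eliminated.
Round 4: Liam 20, Vikram 36. Vikram has a majority (≥29).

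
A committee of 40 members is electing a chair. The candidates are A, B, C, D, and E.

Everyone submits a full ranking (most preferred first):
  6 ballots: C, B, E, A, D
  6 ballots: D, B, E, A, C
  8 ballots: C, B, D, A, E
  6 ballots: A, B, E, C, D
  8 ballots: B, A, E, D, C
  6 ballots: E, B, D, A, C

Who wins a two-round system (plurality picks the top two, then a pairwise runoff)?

B

Round 1 first-place votes: A 6, B 8, C 14, D 6, E 6. C and B advance.
Runoff: C is ranked above B on 14 ballots, B above C on 26.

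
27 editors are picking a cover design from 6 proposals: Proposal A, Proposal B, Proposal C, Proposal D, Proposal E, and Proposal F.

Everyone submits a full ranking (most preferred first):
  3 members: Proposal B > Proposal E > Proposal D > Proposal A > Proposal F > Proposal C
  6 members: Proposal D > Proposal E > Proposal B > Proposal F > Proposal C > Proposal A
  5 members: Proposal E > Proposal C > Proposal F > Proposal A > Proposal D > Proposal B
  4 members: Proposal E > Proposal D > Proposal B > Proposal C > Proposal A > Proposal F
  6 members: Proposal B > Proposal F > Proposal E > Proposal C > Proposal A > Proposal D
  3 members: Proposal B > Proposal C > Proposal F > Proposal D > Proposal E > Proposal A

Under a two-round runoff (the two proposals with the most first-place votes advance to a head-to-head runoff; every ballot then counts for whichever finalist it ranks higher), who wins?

Round 1 first-place votes: Proposal A 0, Proposal B 12, Proposal C 0, Proposal D 6, Proposal E 9, Proposal F 0. Proposal B and Proposal E advance.
Runoff: Proposal B is ranked above Proposal E on 12 ballots, Proposal E above Proposal B on 15.

Proposal E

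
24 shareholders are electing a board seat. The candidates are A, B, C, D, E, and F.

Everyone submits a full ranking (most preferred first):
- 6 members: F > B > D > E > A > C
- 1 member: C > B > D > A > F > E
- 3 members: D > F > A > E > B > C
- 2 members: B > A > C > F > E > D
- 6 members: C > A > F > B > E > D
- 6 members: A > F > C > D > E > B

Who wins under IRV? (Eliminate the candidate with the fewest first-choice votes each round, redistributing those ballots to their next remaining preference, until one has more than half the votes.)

Round 1: A 6, B 2, C 7, D 3, E 0, F 6. E eliminated.
Round 2: A 6, B 2, C 7, D 3, F 6. B eliminated.
Round 3: A 8, C 7, D 3, F 6. D eliminated.
Round 4: A 8, C 7, F 9. C eliminated.
Round 5: A 15, F 9. A has a majority (≥13).

A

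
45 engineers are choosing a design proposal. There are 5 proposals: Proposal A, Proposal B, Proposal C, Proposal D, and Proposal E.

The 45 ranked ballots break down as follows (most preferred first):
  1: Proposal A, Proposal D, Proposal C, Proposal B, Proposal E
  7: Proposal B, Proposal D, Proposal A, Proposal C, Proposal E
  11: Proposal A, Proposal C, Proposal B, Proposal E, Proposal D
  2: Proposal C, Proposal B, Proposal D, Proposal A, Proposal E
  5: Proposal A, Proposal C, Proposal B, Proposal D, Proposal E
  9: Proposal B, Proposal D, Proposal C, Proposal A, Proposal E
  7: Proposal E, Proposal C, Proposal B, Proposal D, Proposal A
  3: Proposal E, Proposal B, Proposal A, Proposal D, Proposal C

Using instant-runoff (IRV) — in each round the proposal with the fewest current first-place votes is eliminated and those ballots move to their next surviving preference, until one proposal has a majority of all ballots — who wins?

Proposal B

Round 1: Proposal A 17, Proposal B 16, Proposal C 2, Proposal D 0, Proposal E 10. Proposal D eliminated.
Round 2: Proposal A 17, Proposal B 16, Proposal C 2, Proposal E 10. Proposal C eliminated.
Round 3: Proposal A 17, Proposal B 18, Proposal E 10. Proposal E eliminated.
Round 4: Proposal A 17, Proposal B 28. Proposal B has a majority (≥23).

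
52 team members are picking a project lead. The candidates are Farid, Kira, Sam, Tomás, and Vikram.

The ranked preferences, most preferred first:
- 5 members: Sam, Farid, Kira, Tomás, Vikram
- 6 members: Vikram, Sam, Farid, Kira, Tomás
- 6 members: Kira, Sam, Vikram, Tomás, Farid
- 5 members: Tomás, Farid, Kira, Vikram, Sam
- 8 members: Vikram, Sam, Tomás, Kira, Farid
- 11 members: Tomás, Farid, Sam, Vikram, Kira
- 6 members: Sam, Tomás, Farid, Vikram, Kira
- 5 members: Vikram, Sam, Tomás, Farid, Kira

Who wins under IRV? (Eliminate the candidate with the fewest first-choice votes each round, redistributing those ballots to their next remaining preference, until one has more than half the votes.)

Round 1: Farid 0, Kira 6, Sam 11, Tomás 16, Vikram 19. Farid eliminated.
Round 2: Kira 6, Sam 11, Tomás 16, Vikram 19. Kira eliminated.
Round 3: Sam 17, Tomás 16, Vikram 19. Tomás eliminated.
Round 4: Sam 28, Vikram 24. Sam has a majority (≥27).

Sam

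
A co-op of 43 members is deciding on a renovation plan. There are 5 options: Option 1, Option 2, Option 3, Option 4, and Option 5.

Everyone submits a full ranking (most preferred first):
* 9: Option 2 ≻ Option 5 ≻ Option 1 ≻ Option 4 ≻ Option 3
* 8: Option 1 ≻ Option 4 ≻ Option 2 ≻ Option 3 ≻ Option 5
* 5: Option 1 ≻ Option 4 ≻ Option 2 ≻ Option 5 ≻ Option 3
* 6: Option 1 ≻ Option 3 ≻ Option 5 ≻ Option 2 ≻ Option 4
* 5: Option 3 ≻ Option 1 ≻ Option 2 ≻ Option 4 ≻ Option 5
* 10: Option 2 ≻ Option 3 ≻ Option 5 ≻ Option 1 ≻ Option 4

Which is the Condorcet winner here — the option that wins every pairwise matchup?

Option 1

Option 1 vs Option 2: 24–19
Option 1 vs Option 3: 28–15
Option 1 vs Option 4: 43–0
Option 1 vs Option 5: 24–19
Option 1 beats every other option.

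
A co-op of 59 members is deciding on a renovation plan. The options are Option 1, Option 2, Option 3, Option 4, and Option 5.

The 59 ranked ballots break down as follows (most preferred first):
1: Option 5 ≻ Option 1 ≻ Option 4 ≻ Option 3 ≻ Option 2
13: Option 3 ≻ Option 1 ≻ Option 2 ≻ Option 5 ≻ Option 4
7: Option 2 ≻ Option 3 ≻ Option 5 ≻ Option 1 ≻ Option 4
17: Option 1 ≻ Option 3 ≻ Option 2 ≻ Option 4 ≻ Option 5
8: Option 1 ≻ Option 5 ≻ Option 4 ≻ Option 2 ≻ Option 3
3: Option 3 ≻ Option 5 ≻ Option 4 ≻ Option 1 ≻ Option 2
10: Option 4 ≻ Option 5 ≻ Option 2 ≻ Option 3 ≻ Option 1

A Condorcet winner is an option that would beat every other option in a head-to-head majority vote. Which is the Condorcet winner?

Option 3

Option 3 vs Option 1: 33–26
Option 3 vs Option 2: 34–25
Option 3 vs Option 4: 40–19
Option 3 vs Option 5: 40–19
Option 3 beats every other option.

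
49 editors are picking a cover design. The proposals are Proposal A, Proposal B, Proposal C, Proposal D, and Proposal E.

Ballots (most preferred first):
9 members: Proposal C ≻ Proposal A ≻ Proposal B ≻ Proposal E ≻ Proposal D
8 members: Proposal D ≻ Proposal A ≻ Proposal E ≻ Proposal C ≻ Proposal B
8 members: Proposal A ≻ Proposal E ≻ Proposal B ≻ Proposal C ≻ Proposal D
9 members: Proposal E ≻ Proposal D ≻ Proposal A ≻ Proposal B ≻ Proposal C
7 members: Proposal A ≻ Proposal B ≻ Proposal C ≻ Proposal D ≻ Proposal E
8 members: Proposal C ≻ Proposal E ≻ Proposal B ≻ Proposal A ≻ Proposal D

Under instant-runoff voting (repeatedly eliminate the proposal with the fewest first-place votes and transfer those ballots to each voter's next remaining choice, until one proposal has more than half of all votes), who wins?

Round 1: Proposal A 15, Proposal B 0, Proposal C 17, Proposal D 8, Proposal E 9. Proposal B eliminated.
Round 2: Proposal A 15, Proposal C 17, Proposal D 8, Proposal E 9. Proposal D eliminated.
Round 3: Proposal A 23, Proposal C 17, Proposal E 9. Proposal E eliminated.
Round 4: Proposal A 32, Proposal C 17. Proposal A has a majority (≥25).

Proposal A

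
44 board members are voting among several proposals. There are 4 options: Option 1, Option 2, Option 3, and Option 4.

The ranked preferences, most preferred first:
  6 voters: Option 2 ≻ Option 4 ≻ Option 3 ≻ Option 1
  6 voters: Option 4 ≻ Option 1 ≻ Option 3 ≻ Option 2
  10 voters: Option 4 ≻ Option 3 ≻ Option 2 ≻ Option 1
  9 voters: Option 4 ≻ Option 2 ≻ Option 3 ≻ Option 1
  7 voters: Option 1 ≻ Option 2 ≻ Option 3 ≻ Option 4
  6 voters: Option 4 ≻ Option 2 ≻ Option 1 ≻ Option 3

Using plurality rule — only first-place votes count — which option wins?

First-place votes: Option 1 7, Option 2 6, Option 3 0, Option 4 31.

Option 4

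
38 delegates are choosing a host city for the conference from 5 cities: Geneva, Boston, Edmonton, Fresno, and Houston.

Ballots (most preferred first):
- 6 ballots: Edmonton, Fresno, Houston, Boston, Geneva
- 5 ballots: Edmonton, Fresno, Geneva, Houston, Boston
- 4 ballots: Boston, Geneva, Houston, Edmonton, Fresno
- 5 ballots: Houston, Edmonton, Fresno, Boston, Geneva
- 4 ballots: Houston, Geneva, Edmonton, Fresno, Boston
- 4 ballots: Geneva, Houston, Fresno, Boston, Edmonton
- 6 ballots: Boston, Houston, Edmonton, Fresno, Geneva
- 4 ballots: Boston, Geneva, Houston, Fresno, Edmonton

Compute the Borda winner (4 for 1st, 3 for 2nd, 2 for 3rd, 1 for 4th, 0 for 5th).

Houston

Geneva: 6×0 + 5×2 + 4×3 + 5×0 + 4×3 + 4×4 + 6×0 + 4×3 = 62
Boston: 6×1 + 5×0 + 4×4 + 5×1 + 4×0 + 4×1 + 6×4 + 4×4 = 71
Edmonton: 6×4 + 5×4 + 4×1 + 5×3 + 4×2 + 4×0 + 6×2 + 4×0 = 83
Fresno: 6×3 + 5×3 + 4×0 + 5×2 + 4×1 + 4×2 + 6×1 + 4×1 = 65
Houston: 6×2 + 5×1 + 4×2 + 5×4 + 4×4 + 4×3 + 6×3 + 4×2 = 99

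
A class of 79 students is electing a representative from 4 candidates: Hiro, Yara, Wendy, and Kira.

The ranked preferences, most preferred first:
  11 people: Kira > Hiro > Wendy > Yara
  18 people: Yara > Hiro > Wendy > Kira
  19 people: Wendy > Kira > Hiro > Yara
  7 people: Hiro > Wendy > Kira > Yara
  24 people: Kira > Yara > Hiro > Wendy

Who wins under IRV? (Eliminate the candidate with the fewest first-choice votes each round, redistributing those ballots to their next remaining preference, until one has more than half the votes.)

Round 1: Hiro 7, Yara 18, Wendy 19, Kira 35. Hiro eliminated.
Round 2: Yara 18, Wendy 26, Kira 35. Yara eliminated.
Round 3: Wendy 44, Kira 35. Wendy has a majority (≥40).

Wendy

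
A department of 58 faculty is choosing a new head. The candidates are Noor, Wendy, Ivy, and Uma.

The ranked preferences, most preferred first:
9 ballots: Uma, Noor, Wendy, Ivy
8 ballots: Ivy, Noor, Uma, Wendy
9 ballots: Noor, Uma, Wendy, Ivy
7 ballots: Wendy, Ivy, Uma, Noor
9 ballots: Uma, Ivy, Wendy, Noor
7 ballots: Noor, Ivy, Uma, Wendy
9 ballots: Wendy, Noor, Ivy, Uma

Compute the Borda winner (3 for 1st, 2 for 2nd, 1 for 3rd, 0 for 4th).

Noor

Noor: 9×2 + 8×2 + 9×3 + 7×0 + 9×0 + 7×3 + 9×2 = 100
Wendy: 9×1 + 8×0 + 9×1 + 7×3 + 9×1 + 7×0 + 9×3 = 75
Ivy: 9×0 + 8×3 + 9×0 + 7×2 + 9×2 + 7×2 + 9×1 = 79
Uma: 9×3 + 8×1 + 9×2 + 7×1 + 9×3 + 7×1 + 9×0 = 94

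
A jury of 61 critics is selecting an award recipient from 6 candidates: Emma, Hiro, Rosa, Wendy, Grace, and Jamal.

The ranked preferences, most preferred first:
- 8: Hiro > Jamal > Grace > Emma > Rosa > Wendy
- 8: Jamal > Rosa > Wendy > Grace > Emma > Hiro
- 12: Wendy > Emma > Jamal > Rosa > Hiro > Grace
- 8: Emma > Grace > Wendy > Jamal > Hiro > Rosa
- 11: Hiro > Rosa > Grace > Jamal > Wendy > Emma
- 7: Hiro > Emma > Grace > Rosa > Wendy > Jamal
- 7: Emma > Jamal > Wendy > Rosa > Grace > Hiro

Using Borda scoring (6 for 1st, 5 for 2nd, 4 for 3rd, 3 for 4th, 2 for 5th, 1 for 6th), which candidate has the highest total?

Emma

Emma: 8×3 + 8×2 + 12×5 + 8×6 + 11×1 + 7×5 + 7×6 = 236
Hiro: 8×6 + 8×1 + 12×2 + 8×2 + 11×6 + 7×6 + 7×1 = 211
Rosa: 8×2 + 8×5 + 12×3 + 8×1 + 11×5 + 7×3 + 7×3 = 197
Wendy: 8×1 + 8×4 + 12×6 + 8×4 + 11×2 + 7×2 + 7×4 = 208
Grace: 8×4 + 8×3 + 12×1 + 8×5 + 11×4 + 7×4 + 7×2 = 194
Jamal: 8×5 + 8×6 + 12×4 + 8×3 + 11×3 + 7×1 + 7×5 = 235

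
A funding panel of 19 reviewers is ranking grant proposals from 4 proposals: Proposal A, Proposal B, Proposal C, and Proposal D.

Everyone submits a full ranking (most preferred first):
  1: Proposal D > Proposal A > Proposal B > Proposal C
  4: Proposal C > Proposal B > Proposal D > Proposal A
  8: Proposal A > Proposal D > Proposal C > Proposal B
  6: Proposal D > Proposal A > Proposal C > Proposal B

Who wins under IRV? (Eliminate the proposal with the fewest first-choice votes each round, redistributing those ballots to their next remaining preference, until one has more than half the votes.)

Round 1: Proposal A 8, Proposal B 0, Proposal C 4, Proposal D 7. Proposal B eliminated.
Round 2: Proposal A 8, Proposal C 4, Proposal D 7. Proposal C eliminated.
Round 3: Proposal A 8, Proposal D 11. Proposal D has a majority (≥10).

Proposal D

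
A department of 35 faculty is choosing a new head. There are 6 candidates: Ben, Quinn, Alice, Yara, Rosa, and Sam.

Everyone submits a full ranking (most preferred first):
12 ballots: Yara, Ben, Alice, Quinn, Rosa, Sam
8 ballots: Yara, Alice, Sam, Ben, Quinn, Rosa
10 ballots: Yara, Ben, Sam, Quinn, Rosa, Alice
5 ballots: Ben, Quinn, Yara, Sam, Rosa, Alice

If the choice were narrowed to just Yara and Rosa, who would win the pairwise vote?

Yara is ranked above Rosa on 35 ballots; Rosa above Yara on 0.

Yara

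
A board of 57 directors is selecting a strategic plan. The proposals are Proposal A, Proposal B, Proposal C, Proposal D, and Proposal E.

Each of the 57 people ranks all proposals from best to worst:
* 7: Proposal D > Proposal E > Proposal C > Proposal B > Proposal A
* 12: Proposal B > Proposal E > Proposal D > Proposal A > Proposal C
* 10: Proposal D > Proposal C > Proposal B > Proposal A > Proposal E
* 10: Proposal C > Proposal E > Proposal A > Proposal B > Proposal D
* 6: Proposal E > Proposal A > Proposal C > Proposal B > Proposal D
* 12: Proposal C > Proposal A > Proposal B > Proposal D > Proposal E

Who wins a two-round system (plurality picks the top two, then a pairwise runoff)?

Round 1 first-place votes: Proposal A 0, Proposal B 12, Proposal C 22, Proposal D 17, Proposal E 6. Proposal C and Proposal D advance.
Runoff: Proposal C is ranked above Proposal D on 28 ballots, Proposal D above Proposal C on 29.

Proposal D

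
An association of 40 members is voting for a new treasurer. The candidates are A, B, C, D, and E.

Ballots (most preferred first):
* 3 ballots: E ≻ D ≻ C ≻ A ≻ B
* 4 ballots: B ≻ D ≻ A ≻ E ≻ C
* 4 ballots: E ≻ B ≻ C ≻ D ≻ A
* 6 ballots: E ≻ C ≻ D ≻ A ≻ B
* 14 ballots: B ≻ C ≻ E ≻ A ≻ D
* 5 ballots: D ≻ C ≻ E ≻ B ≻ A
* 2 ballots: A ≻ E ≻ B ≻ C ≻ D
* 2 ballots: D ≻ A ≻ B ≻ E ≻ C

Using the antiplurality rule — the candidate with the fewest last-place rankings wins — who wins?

E

Last-place votes: A 9, B 9, C 6, D 16, E 0.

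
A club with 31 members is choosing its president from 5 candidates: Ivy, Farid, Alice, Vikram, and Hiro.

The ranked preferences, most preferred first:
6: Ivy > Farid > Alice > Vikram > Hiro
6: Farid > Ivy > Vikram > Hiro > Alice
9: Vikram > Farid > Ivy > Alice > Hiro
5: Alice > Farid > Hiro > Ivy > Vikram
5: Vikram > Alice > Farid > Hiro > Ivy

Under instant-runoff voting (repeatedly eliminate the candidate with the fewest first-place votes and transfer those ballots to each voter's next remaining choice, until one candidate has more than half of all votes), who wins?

Farid

Round 1: Ivy 6, Farid 6, Alice 5, Vikram 14, Hiro 0. Hiro eliminated.
Round 2: Ivy 6, Farid 6, Alice 5, Vikram 14. Alice eliminated.
Round 3: Ivy 6, Farid 11, Vikram 14. Ivy eliminated.
Round 4: Farid 17, Vikram 14. Farid has a majority (≥16).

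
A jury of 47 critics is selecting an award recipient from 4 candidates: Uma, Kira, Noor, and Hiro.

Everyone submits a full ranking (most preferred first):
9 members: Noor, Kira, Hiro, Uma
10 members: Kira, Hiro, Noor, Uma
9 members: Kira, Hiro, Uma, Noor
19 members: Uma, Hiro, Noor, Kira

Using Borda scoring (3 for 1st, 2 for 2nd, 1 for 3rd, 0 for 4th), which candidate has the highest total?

Uma: 9×0 + 10×0 + 9×1 + 19×3 = 66
Kira: 9×2 + 10×3 + 9×3 + 19×0 = 75
Noor: 9×3 + 10×1 + 9×0 + 19×1 = 56
Hiro: 9×1 + 10×2 + 9×2 + 19×2 = 85

Hiro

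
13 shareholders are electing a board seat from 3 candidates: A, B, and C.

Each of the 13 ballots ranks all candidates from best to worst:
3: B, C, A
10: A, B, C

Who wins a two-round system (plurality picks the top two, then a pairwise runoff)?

Round 1 first-place votes: A 10, B 3, C 0. A and B advance.
Runoff: A is ranked above B on 10 ballots, B above A on 3.

A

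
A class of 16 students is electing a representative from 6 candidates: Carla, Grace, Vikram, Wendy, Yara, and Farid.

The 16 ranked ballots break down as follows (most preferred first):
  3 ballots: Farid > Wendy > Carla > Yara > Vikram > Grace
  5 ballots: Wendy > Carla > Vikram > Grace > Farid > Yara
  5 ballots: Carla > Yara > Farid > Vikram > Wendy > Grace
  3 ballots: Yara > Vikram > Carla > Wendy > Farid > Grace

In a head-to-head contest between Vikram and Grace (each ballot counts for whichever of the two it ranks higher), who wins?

Vikram

Vikram is ranked above Grace on 16 ballots; Grace above Vikram on 0.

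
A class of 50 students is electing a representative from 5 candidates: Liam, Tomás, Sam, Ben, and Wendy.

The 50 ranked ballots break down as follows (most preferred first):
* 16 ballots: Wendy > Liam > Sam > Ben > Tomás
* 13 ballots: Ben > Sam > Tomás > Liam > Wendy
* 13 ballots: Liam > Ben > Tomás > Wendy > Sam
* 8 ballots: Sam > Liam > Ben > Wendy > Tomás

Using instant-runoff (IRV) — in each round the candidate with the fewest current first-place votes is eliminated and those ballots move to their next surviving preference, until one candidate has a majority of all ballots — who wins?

Liam

Round 1: Liam 13, Tomás 0, Sam 8, Ben 13, Wendy 16. Tomás eliminated.
Round 2: Liam 13, Sam 8, Ben 13, Wendy 16. Sam eliminated.
Round 3: Liam 21, Ben 13, Wendy 16. Ben eliminated.
Round 4: Liam 34, Wendy 16. Liam has a majority (≥26).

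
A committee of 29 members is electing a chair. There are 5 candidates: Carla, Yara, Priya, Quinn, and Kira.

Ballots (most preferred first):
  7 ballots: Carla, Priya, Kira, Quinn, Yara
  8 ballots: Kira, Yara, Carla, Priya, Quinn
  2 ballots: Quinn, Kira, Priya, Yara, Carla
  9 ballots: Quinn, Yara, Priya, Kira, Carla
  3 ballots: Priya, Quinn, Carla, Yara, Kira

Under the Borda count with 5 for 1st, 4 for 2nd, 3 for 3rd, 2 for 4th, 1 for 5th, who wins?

Carla: 7×5 + 8×3 + 2×1 + 9×1 + 3×3 = 79
Yara: 7×1 + 8×4 + 2×2 + 9×4 + 3×2 = 85
Priya: 7×4 + 8×2 + 2×3 + 9×3 + 3×5 = 92
Quinn: 7×2 + 8×1 + 2×5 + 9×5 + 3×4 = 89
Kira: 7×3 + 8×5 + 2×4 + 9×2 + 3×1 = 90

Priya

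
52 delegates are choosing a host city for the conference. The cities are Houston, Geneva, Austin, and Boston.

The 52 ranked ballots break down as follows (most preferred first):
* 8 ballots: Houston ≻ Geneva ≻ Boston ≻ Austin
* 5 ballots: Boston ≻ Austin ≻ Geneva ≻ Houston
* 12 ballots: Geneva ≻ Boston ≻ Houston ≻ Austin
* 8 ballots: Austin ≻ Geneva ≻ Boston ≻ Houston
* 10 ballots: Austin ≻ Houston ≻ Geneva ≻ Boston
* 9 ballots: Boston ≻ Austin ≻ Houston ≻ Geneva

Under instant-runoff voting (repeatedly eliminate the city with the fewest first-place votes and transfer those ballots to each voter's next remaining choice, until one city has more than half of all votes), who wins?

Austin

Round 1: Houston 8, Geneva 12, Austin 18, Boston 14. Houston eliminated.
Round 2: Geneva 20, Austin 18, Boston 14. Boston eliminated.
Round 3: Geneva 20, Austin 32. Austin has a majority (≥27).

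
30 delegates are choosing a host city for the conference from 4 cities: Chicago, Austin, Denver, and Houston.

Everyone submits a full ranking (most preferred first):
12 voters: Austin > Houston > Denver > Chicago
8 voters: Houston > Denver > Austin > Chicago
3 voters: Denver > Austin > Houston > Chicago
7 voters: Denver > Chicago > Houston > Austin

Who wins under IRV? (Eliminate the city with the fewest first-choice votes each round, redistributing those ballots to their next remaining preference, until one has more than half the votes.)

Round 1: Chicago 0, Austin 12, Denver 10, Houston 8. Chicago eliminated.
Round 2: Austin 12, Denver 10, Houston 8. Houston eliminated.
Round 3: Austin 12, Denver 18. Denver has a majority (≥16).

Denver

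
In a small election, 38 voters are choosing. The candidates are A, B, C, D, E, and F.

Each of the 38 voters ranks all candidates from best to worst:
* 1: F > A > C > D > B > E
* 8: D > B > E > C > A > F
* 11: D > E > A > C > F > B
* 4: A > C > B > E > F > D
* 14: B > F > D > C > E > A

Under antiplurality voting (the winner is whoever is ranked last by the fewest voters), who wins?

C

Last-place votes: A 14, B 11, C 0, D 4, E 1, F 8.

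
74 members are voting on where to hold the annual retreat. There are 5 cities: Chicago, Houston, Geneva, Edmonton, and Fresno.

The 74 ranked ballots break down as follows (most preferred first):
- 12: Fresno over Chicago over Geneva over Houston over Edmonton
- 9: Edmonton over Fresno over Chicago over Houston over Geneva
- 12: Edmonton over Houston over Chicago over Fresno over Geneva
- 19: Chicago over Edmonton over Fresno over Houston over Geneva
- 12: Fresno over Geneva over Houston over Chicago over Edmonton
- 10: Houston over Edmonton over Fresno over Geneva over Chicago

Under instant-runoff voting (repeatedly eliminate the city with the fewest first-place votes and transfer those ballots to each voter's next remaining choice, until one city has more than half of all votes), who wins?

Round 1: Chicago 19, Houston 10, Geneva 0, Edmonton 21, Fresno 24. Geneva eliminated.
Round 2: Chicago 19, Houston 10, Edmonton 21, Fresno 24. Houston eliminated.
Round 3: Chicago 19, Edmonton 31, Fresno 24. Chicago eliminated.
Round 4: Edmonton 50, Fresno 24. Edmonton has a majority (≥38).

Edmonton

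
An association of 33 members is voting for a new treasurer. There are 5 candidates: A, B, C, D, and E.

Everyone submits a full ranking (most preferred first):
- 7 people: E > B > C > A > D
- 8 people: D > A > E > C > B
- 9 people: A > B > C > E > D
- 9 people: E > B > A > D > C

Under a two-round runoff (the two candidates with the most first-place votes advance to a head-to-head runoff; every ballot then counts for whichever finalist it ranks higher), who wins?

Round 1 first-place votes: A 9, B 0, C 0, D 8, E 16. E and A advance.
Runoff: E is ranked above A on 16 ballots, A above E on 17.

A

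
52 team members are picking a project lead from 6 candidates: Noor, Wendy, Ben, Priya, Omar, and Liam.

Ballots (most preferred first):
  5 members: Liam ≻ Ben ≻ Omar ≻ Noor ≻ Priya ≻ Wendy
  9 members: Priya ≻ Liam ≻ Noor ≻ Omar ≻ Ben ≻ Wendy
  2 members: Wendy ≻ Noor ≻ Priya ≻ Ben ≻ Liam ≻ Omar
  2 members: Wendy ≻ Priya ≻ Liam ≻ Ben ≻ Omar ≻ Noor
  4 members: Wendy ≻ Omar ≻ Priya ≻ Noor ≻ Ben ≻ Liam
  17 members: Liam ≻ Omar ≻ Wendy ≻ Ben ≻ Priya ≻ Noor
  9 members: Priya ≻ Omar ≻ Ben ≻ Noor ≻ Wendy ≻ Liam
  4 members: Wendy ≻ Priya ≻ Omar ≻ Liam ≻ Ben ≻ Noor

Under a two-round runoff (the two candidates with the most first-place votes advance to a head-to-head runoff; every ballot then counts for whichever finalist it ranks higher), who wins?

Round 1 first-place votes: Noor 0, Wendy 12, Ben 0, Priya 18, Omar 0, Liam 22. Liam and Priya advance.
Runoff: Liam is ranked above Priya on 22 ballots, Priya above Liam on 30.

Priya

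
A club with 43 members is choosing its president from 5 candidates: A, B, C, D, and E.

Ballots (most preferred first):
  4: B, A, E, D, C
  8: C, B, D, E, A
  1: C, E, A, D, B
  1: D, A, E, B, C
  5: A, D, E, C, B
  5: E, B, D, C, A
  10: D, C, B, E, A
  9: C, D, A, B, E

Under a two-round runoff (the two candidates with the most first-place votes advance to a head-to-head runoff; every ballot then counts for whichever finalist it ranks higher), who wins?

D

Round 1 first-place votes: A 5, B 4, C 18, D 11, E 5. C and D advance.
Runoff: C is ranked above D on 18 ballots, D above C on 25.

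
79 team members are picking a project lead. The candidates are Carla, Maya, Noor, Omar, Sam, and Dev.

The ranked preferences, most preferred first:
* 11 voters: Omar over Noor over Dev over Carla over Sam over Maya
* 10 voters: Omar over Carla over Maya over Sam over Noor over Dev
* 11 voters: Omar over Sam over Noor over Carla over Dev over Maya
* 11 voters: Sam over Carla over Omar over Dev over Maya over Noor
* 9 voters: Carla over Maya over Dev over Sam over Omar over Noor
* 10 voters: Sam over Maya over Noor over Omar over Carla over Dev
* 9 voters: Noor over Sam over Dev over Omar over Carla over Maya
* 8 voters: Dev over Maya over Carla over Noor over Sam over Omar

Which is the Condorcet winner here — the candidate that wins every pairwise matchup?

Sam

Sam vs Carla: 41–38
Sam vs Maya: 52–27
Sam vs Noor: 51–28
Sam vs Omar: 47–32
Sam vs Dev: 51–28
Sam beats every other candidate.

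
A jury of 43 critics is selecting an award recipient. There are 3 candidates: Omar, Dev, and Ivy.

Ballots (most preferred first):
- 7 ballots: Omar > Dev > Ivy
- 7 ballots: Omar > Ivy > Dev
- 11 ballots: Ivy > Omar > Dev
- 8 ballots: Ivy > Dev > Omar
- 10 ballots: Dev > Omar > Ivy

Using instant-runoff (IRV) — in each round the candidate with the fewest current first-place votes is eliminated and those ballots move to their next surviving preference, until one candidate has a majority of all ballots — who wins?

Omar

Round 1: Omar 14, Dev 10, Ivy 19. Dev eliminated.
Round 2: Omar 24, Ivy 19. Omar has a majority (≥22).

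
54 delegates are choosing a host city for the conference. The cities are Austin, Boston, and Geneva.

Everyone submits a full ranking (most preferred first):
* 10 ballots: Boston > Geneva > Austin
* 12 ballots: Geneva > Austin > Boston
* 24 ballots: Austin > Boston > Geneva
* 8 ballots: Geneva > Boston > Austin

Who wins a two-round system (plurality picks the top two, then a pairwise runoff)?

Geneva

Round 1 first-place votes: Austin 24, Boston 10, Geneva 20. Austin and Geneva advance.
Runoff: Austin is ranked above Geneva on 24 ballots, Geneva above Austin on 30.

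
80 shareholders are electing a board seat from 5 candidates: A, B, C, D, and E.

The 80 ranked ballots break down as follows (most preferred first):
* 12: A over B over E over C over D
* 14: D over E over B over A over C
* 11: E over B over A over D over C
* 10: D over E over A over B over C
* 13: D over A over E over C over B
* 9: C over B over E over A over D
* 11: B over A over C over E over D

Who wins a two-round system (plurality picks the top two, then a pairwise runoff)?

A

Round 1 first-place votes: A 12, B 11, C 9, D 37, E 11. D and A advance.
Runoff: D is ranked above A on 37 ballots, A above D on 43.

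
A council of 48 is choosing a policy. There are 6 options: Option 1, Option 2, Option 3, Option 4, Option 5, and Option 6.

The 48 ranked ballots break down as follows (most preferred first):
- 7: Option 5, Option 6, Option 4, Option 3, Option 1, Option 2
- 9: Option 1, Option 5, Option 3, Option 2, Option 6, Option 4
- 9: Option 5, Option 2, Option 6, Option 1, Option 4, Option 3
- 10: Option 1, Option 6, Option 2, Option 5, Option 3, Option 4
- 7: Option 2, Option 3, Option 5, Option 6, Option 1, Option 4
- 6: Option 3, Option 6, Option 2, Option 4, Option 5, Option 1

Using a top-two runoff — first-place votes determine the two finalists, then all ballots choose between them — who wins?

Round 1 first-place votes: Option 1 19, Option 2 7, Option 3 6, Option 4 0, Option 5 16, Option 6 0. Option 1 and Option 5 advance.
Runoff: Option 1 is ranked above Option 5 on 19 ballots, Option 5 above Option 1 on 29.

Option 5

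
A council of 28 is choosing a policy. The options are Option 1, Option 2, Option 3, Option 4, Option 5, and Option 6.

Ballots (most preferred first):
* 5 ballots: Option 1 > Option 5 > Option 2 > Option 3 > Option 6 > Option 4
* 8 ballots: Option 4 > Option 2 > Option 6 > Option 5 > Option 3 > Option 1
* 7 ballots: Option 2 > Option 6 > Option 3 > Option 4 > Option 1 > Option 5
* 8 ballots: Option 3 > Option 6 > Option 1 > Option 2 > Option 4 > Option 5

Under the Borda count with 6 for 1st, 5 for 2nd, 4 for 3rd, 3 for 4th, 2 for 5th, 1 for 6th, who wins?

Option 1: 5×6 + 8×1 + 7×2 + 8×4 = 84
Option 2: 5×4 + 8×5 + 7×6 + 8×3 = 126
Option 3: 5×3 + 8×2 + 7×4 + 8×6 = 107
Option 4: 5×1 + 8×6 + 7×3 + 8×2 = 90
Option 5: 5×5 + 8×3 + 7×1 + 8×1 = 64
Option 6: 5×2 + 8×4 + 7×5 + 8×5 = 117

Option 2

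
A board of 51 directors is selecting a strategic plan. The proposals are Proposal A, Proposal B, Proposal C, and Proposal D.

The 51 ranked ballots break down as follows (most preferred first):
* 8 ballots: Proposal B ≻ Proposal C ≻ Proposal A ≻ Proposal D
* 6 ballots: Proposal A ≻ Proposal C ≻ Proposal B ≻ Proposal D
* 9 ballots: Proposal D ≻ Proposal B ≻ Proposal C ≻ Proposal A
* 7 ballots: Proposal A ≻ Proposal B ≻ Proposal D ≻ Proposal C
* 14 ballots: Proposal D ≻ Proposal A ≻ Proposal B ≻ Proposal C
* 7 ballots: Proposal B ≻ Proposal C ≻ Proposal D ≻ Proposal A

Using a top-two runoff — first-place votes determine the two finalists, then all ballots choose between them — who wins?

Proposal B

Round 1 first-place votes: Proposal A 13, Proposal B 15, Proposal C 0, Proposal D 23. Proposal D and Proposal B advance.
Runoff: Proposal D is ranked above Proposal B on 23 ballots, Proposal B above Proposal D on 28.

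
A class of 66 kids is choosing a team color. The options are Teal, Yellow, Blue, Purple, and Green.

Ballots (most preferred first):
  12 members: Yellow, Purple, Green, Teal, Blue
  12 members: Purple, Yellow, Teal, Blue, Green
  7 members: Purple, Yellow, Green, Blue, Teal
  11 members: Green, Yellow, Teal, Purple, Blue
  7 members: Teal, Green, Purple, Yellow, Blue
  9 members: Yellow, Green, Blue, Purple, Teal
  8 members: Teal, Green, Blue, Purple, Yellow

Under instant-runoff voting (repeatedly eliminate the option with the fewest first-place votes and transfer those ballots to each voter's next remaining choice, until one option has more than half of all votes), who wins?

Purple

Round 1: Teal 15, Yellow 21, Blue 0, Purple 19, Green 11. Blue eliminated.
Round 2: Teal 15, Yellow 21, Purple 19, Green 11. Green eliminated.
Round 3: Teal 15, Yellow 32, Purple 19. Teal eliminated.
Round 4: Yellow 32, Purple 34. Purple has a majority (≥34).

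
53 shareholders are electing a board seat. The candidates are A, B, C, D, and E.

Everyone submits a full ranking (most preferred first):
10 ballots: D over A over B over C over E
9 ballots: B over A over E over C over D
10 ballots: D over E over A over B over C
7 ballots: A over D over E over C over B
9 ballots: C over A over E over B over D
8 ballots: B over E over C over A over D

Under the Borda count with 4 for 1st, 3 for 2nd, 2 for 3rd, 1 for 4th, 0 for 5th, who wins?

A

A: 10×3 + 9×3 + 10×2 + 7×4 + 9×3 + 8×1 = 140
B: 10×2 + 9×4 + 10×1 + 7×0 + 9×1 + 8×4 = 107
C: 10×1 + 9×1 + 10×0 + 7×1 + 9×4 + 8×2 = 78
D: 10×4 + 9×0 + 10×4 + 7×3 + 9×0 + 8×0 = 101
E: 10×0 + 9×2 + 10×3 + 7×2 + 9×2 + 8×3 = 104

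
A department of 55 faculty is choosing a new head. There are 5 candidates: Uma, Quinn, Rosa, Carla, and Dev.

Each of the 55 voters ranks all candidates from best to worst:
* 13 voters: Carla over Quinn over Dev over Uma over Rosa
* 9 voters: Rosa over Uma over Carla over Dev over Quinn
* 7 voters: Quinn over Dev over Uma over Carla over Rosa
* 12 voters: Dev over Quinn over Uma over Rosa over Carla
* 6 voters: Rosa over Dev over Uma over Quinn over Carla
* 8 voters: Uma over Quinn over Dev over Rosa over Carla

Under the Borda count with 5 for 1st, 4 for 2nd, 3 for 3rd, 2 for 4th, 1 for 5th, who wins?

Uma: 13×2 + 9×4 + 7×3 + 12×3 + 6×3 + 8×5 = 177
Quinn: 13×4 + 9×1 + 7×5 + 12×4 + 6×2 + 8×4 = 188
Rosa: 13×1 + 9×5 + 7×1 + 12×2 + 6×5 + 8×2 = 135
Carla: 13×5 + 9×3 + 7×2 + 12×1 + 6×1 + 8×1 = 132
Dev: 13×3 + 9×2 + 7×4 + 12×5 + 6×4 + 8×3 = 193

Dev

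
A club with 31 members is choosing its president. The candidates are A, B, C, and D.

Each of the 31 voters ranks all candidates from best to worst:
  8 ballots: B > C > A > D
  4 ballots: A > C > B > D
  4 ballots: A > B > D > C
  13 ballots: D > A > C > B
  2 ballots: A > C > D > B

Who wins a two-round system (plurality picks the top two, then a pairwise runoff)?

A

Round 1 first-place votes: A 10, B 8, C 0, D 13. D and A advance.
Runoff: D is ranked above A on 13 ballots, A above D on 18.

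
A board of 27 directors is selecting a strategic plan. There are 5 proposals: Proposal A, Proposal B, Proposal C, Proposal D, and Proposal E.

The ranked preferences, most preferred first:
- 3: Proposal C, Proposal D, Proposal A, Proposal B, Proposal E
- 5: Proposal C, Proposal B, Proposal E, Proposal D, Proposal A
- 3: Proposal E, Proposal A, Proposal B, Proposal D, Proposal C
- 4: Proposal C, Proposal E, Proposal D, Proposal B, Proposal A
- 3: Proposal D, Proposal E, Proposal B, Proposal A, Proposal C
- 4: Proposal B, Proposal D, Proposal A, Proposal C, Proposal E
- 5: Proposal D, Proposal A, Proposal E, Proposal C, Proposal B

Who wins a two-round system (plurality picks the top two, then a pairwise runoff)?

Round 1 first-place votes: Proposal A 0, Proposal B 4, Proposal C 12, Proposal D 8, Proposal E 3. Proposal C and Proposal D advance.
Runoff: Proposal C is ranked above Proposal D on 12 ballots, Proposal D above Proposal C on 15.

Proposal D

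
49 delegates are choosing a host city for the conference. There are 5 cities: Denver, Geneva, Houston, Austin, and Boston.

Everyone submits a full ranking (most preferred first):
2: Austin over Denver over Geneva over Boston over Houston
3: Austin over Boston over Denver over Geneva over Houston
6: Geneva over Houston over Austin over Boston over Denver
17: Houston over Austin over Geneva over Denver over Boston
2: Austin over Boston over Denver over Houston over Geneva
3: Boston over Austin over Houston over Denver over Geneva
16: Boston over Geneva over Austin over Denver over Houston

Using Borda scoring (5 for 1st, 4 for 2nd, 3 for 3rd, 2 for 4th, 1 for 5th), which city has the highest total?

Denver: 2×4 + 3×3 + 6×1 + 17×2 + 2×3 + 3×2 + 16×2 = 101
Geneva: 2×3 + 3×2 + 6×5 + 17×3 + 2×1 + 3×1 + 16×4 = 162
Houston: 2×1 + 3×1 + 6×4 + 17×5 + 2×2 + 3×3 + 16×1 = 143
Austin: 2×5 + 3×5 + 6×3 + 17×4 + 2×5 + 3×4 + 16×3 = 181
Boston: 2×2 + 3×4 + 6×2 + 17×1 + 2×4 + 3×5 + 16×5 = 148

Austin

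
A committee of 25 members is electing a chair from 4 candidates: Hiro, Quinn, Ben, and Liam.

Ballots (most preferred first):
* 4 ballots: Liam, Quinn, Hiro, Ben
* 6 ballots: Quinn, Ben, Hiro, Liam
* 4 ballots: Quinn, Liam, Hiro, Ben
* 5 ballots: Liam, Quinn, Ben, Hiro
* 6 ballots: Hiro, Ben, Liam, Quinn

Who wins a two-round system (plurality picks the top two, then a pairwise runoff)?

Liam

Round 1 first-place votes: Hiro 6, Quinn 10, Ben 0, Liam 9. Quinn and Liam advance.
Runoff: Quinn is ranked above Liam on 10 ballots, Liam above Quinn on 15.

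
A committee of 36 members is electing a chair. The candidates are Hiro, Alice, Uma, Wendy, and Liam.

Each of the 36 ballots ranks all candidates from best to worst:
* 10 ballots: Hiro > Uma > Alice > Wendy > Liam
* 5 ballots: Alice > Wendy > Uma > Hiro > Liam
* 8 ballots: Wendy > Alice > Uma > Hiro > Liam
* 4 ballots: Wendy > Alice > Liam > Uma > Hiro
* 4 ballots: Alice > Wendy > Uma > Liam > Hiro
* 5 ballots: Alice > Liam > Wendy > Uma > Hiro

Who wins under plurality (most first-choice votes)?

Alice

First-place votes: Hiro 10, Alice 14, Uma 0, Wendy 12, Liam 0.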